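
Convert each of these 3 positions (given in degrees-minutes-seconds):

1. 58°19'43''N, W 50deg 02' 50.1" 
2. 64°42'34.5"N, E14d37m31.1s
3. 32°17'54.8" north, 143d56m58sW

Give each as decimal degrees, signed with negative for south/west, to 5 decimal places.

Point 1:
  Latitude: 19′ + 43″ = 19.71667′; 58 + 19.71667/60 = 58.328611
  N → positive
  Lon: 2′ + 50.1″ = 2.83500′; 50 + 2.83500/60 = 50.047250
  W ⇒ negate
Point 2:
  φ: 64° + 42/60 + 34.5/3600 = 64 + 0.700000 + 0.009583 = 64.709583
  N → positive
  Longitude: 37′ + 31.1″ = 37.51833′; 14 + 37.51833/60 = 14.625306
  E ⇒ keep positive
Point 3:
  φ: 32° + 17/60 + 54.8/3600 = 32 + 0.283333 + 0.015222 = 32.298556
  N → positive
  λ: 56′ + 58″ = 56.96667′; 143 + 56.96667/60 = 143.949444
  W → negative

1. 58.32861, -50.04725
2. 64.70958, 14.62531
3. 32.29856, -143.94944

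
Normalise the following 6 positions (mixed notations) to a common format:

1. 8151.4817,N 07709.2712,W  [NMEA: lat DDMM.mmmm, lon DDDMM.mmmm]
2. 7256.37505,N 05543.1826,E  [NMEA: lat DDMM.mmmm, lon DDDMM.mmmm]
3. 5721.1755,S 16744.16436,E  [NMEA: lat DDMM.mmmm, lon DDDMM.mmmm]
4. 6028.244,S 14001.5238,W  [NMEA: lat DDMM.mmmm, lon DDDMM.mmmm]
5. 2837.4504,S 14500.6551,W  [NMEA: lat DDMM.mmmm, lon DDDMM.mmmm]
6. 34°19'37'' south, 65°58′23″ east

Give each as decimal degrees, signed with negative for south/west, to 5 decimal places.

Point 1:
  φ: degrees = first 2 digits = 81, minutes = 51.4817; 81 + 51.4817/60 = 81.858028
  N ⇒ keep positive
  λ: split at 3 digits → 077° and 9.2712′; 77 + 9.2712/60 = 77.154520
  hemisphere W, so the sign is −
Point 2:
  Lat: split at 2 digits → 72° and 56.37505′; 72 + 56.37505/60 = 72.939584
  N ⇒ keep positive
  Longitude: degrees = first 3 digits = 55, minutes = 43.1826; 55 + 43.1826/60 = 55.719710
  E ⇒ keep positive
Point 3:
  Lat: split at 2 digits → 57° and 21.1755′; 57 + 21.1755/60 = 57.352925
  S → negative
  λ: degrees = first 3 digits = 167, minutes = 44.16436; 167 + 44.16436/60 = 167.736073
  E ⇒ keep positive
Point 4:
  Lat: degrees = first 2 digits = 60, minutes = 28.244; 60 + 28.244/60 = 60.470733
  hemisphere S, so the sign is −
  Lon: split at 3 digits → 140° and 1.5238′; 140 + 1.5238/60 = 140.025397
  hemisphere W, so the sign is −
Point 5:
  Lat: degrees = first 2 digits = 28, minutes = 37.4504; 28 + 37.4504/60 = 28.624173
  S → negative
  Longitude: degrees = first 3 digits = 145, minutes = 0.6551; 145 + 0.6551/60 = 145.010918
  W ⇒ negate
Point 6:
  φ: 34° + 19/60 + 37/3600 = 34 + 0.316667 + 0.010278 = 34.326944
  S ⇒ negate
  λ: 58′ + 23″ = 58.38333′; 65 + 58.38333/60 = 65.973056
  E → positive

1. 81.85803, -77.15452
2. 72.93958, 55.71971
3. -57.35293, 167.73607
4. -60.47073, -140.02540
5. -28.62417, -145.01092
6. -34.32694, 65.97306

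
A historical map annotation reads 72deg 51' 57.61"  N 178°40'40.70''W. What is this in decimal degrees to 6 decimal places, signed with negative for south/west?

Latitude: 72 + 51/60 + 57.61/3600 = 72.8660028
N ⇒ keep positive
λ: 178° + 40/60 + 40.7/3600 = 178 + 0.666667 + 0.011306 = 178.6779722
hemisphere W, so the sign is −

72.866003, -178.677972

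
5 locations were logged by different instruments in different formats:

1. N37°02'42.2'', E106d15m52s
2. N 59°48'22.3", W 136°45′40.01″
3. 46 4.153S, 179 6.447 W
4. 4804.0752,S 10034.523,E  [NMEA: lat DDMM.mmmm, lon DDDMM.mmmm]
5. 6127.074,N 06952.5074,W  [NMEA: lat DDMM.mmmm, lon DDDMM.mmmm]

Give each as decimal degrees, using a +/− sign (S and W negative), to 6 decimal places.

1. 37.045056, 106.264444
2. 59.806194, -136.761114
3. -46.069217, -179.107450
4. -48.067920, 100.575383
5. 61.451233, -69.875123

Point 1:
  Latitude: 2′ + 42.2″ = 2.70333′; 37 + 2.70333/60 = 37.0450556
  N → positive
  λ: 106° + 15/60 + 52/3600 = 106 + 0.250000 + 0.014444 = 106.2644444
  E → positive
Point 2:
  Lat: 48′ + 22.3″ = 48.37167′; 59 + 48.37167/60 = 59.8061944
  N → positive
  Longitude: 136 + 45/60 + 40.01/3600 = 136.7611139
  W → negative
Point 3:
  Latitude: 46 + 4.153/60 = 46.0692167
  S → negative
  Longitude: 6.447′ = 0.107450°; total 179.1074500
  hemisphere W, so the sign is −
Point 4:
  Latitude: degrees = first 2 digits = 48, minutes = 4.0752; 48 + 4.0752/60 = 48.0679200
  S → negative
  Longitude: degrees = first 3 digits = 100, minutes = 34.523; 100 + 34.523/60 = 100.5753833
  E ⇒ keep positive
Point 5:
  Latitude: degrees = first 2 digits = 61, minutes = 27.074; 61 + 27.074/60 = 61.4512333
  N ⇒ keep positive
  Lon: split at 3 digits → 069° and 52.5074′; 69 + 52.5074/60 = 69.8751233
  hemisphere W, so the sign is −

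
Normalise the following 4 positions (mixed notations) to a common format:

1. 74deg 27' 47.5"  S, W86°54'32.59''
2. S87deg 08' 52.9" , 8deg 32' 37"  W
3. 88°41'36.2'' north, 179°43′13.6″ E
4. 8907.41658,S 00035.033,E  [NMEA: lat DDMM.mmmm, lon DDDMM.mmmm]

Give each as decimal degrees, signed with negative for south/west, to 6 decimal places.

1. -74.463194, -86.909053
2. -87.148028, -8.543611
3. 88.693389, 179.720444
4. -89.123610, 0.583883

Point 1:
  φ: 74 + 27/60 + 47.5/3600 = 74.4631944
  S ⇒ negate
  λ: 86 + 54/60 + 32.59/3600 = 86.9090528
  W → negative
Point 2:
  Lat: 87 + 8/60 + 52.9/3600 = 87.1480278
  S → negative
  Lon: 8° + 32/60 + 37/3600 = 8 + 0.533333 + 0.010278 = 8.5436111
  W ⇒ negate
Point 3:
  Lat: 88 + 41/60 + 36.2/3600 = 88.6933889
  N ⇒ keep positive
  λ: 43′ + 13.6″ = 43.22667′; 179 + 43.22667/60 = 179.7204444
  E ⇒ keep positive
Point 4:
  Lat: split at 2 digits → 89° and 7.41658′; 89 + 7.41658/60 = 89.1236097
  S ⇒ negate
  λ: split at 3 digits → 000° and 35.033′; 0 + 35.033/60 = 0.5838833
  E ⇒ keep positive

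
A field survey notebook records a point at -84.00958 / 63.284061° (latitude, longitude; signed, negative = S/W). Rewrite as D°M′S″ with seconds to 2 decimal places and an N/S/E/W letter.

Latitude is negative → S; |value| = 84.009580
φ: 0.009580° → 0.57480′; 0.57480 × 60 = 34.4880″
Longitude: 0.284061 × 60 = 17.04366′ → 17′, remainder × 60 = 2.6196″

84°00′34.49″ S, 63°17′2.62″ E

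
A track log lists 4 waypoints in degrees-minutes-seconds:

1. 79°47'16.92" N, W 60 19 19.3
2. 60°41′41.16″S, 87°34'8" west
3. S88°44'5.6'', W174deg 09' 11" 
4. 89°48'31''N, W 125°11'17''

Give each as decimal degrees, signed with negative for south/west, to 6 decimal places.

Point 1:
  φ: 79 + 47/60 + 16.92/3600 = 79.7880333
  N → positive
  λ: 60 + 19/60 + 19.3/3600 = 60.3220278
  W ⇒ negate
Point 2:
  Latitude: 60 + 41/60 + 41.16/3600 = 60.6947667
  S → negative
  Longitude: 87° + 34/60 + 8/3600 = 87 + 0.566667 + 0.002222 = 87.5688889
  W ⇒ negate
Point 3:
  Latitude: 88 + 44/60 + 5.6/3600 = 88.7348889
  S → negative
  Lon: 174 + 9/60 + 11/3600 = 174.1530556
  hemisphere W, so the sign is −
Point 4:
  Latitude: 89 + 48/60 + 31/3600 = 89.8086111
  N ⇒ keep positive
  λ: 125 + 11/60 + 17/3600 = 125.1880556
  W ⇒ negate

1. 79.788033, -60.322028
2. -60.694767, -87.568889
3. -88.734889, -174.153056
4. 89.808611, -125.188056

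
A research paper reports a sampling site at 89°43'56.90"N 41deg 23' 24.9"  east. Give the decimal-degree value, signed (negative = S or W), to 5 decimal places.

φ: 89° + 43/60 + 56.9/3600 = 89 + 0.716667 + 0.015806 = 89.732472
N ⇒ keep positive
λ: 41 + 23/60 + 24.9/3600 = 41.390250
E → positive

89.73247, 41.39025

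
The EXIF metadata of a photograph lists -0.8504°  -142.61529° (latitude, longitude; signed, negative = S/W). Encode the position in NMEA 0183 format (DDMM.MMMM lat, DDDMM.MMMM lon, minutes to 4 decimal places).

Latitude is negative → S; |value| = 0.850400
φ: 0° + 0.850400 × 60 = 0° 51.024000′
Longitude is negative → W; |value| = 142.615290
Longitude: minutes = (142.615290 − 142) × 60 = 36.917400

0051.0240,S / 14236.9174,W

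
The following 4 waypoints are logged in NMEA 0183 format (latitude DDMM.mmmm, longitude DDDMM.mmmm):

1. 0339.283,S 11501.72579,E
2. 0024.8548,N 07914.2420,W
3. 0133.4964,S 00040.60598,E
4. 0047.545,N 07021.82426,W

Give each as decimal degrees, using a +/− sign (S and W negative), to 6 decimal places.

1. -3.654717, 115.028763
2. 0.414247, -79.237367
3. -1.558273, 0.676766
4. 0.792417, -70.363738

Point 1:
  φ: degrees = first 2 digits = 3, minutes = 39.283; 3 + 39.283/60 = 3.6547167
  S → negative
  Lon: split at 3 digits → 115° and 1.72579′; 115 + 1.72579/60 = 115.0287632
  E → positive
Point 2:
  φ: degrees = first 2 digits = 0, minutes = 24.8548; 0 + 24.8548/60 = 0.4142467
  N ⇒ keep positive
  Longitude: degrees = first 3 digits = 79, minutes = 14.242; 79 + 14.242/60 = 79.2373667
  hemisphere W, so the sign is −
Point 3:
  Lat: split at 2 digits → 01° and 33.4964′; 1 + 33.4964/60 = 1.5582733
  S ⇒ negate
  Lon: split at 3 digits → 000° and 40.60598′; 0 + 40.60598/60 = 0.6767663
  E → positive
Point 4:
  Latitude: split at 2 digits → 00° and 47.545′; 0 + 47.545/60 = 0.7924167
  N ⇒ keep positive
  Lon: split at 3 digits → 070° and 21.82426′; 70 + 21.82426/60 = 70.3637377
  W → negative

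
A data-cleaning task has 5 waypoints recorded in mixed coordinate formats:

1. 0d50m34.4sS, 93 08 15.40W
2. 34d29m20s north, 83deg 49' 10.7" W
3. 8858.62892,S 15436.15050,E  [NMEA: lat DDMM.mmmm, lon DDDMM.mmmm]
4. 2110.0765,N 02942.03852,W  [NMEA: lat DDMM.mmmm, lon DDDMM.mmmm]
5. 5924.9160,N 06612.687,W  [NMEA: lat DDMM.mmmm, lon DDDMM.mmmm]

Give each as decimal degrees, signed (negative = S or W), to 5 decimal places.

1. -0.84289, -93.13761
2. 34.48889, -83.81964
3. -88.97715, 154.60251
4. 21.16794, -29.70064
5. 59.41527, -66.21145

Point 1:
  φ: 0 + 50/60 + 34.4/3600 = 0.842889
  S → negative
  Lon: 93° + 8/60 + 15.4/3600 = 93 + 0.133333 + 0.004278 = 93.137611
  hemisphere W, so the sign is −
Point 2:
  Latitude: 34 + 29/60 + 20/3600 = 34.488889
  N → positive
  Lon: 83 + 49/60 + 10.7/3600 = 83.819639
  W ⇒ negate
Point 3:
  Latitude: degrees = first 2 digits = 88, minutes = 58.62892; 88 + 58.62892/60 = 88.977149
  S ⇒ negate
  Longitude: degrees = first 3 digits = 154, minutes = 36.1505; 154 + 36.1505/60 = 154.602508
  E → positive
Point 4:
  Lat: degrees = first 2 digits = 21, minutes = 10.0765; 21 + 10.0765/60 = 21.167942
  N → positive
  λ: degrees = first 3 digits = 29, minutes = 42.03852; 29 + 42.03852/60 = 29.700642
  W ⇒ negate
Point 5:
  φ: degrees = first 2 digits = 59, minutes = 24.916; 59 + 24.916/60 = 59.415267
  N → positive
  Longitude: split at 3 digits → 066° and 12.687′; 66 + 12.687/60 = 66.211450
  W ⇒ negate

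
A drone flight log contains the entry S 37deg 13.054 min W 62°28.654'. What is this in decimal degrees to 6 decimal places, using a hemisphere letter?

Lat: 37 + 13.054/60 = 37.2175667
Lon: 62 + 28.654/60 = 62.4775667

37.217567° S, 62.477567° W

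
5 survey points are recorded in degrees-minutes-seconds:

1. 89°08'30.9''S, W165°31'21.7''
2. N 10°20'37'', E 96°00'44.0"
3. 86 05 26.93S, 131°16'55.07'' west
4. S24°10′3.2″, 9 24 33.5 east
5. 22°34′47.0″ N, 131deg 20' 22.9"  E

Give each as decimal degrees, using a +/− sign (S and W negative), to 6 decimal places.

1. -89.141917, -165.522694
2. 10.343611, 96.012222
3. -86.090814, -131.281964
4. -24.167556, 9.409306
5. 22.579722, 131.339694

Point 1:
  Latitude: 89 + 8/60 + 30.9/3600 = 89.1419167
  hemisphere S, so the sign is −
  Lon: 165° + 31/60 + 21.7/3600 = 165 + 0.516667 + 0.006028 = 165.5226944
  W → negative
Point 2:
  φ: 20′ + 37″ = 20.61667′; 10 + 20.61667/60 = 10.3436111
  N ⇒ keep positive
  λ: 96 + 0/60 + 44/3600 = 96.0122222
  E ⇒ keep positive
Point 3:
  Latitude: 86° + 5/60 + 26.93/3600 = 86 + 0.083333 + 0.007481 = 86.0908139
  S ⇒ negate
  Lon: 16′ + 55.07″ = 16.91783′; 131 + 16.91783/60 = 131.2819639
  hemisphere W, so the sign is −
Point 4:
  Lat: 10′ + 3.2″ = 10.05333′; 24 + 10.05333/60 = 24.1675556
  S → negative
  Longitude: 24′ + 33.5″ = 24.55833′; 9 + 24.55833/60 = 9.4093056
  E → positive
Point 5:
  Latitude: 22 + 34/60 + 47/3600 = 22.5797222
  N → positive
  λ: 131° + 20/60 + 22.9/3600 = 131 + 0.333333 + 0.006361 = 131.3396944
  E → positive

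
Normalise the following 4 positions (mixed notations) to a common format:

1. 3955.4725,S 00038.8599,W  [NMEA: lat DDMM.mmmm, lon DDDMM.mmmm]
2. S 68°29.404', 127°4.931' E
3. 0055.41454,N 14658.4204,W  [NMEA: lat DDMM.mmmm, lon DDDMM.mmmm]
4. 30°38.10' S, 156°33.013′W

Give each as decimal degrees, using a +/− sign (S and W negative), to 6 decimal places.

1. -39.924542, -0.647665
2. -68.490067, 127.082183
3. 0.923576, -146.973673
4. -30.635000, -156.550217

Point 1:
  Lat: degrees = first 2 digits = 39, minutes = 55.4725; 39 + 55.4725/60 = 39.9245417
  S → negative
  Longitude: degrees = first 3 digits = 0, minutes = 38.8599; 0 + 38.8599/60 = 0.6476650
  hemisphere W, so the sign is −
Point 2:
  Latitude: 29.404′ = 0.490067°; total 68.4900667
  S → negative
  λ: 127 + 4.931/60 = 127.0821833
  E → positive
Point 3:
  Lat: degrees = first 2 digits = 0, minutes = 55.41454; 0 + 55.41454/60 = 0.9235757
  N ⇒ keep positive
  Longitude: degrees = first 3 digits = 146, minutes = 58.4204; 146 + 58.4204/60 = 146.9736733
  W ⇒ negate
Point 4:
  φ: 38.1′ = 0.635000°; total 30.6350000
  S → negative
  Lon: 156 + 33.013/60 = 156.5502167
  W ⇒ negate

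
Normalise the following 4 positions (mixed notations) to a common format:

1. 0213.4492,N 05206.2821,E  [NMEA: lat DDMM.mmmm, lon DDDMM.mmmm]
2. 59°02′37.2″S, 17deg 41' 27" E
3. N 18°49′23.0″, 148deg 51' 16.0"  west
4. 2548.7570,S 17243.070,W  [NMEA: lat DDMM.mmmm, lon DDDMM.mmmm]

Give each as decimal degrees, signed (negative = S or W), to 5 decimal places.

1. 2.22415, 52.10470
2. -59.04367, 17.69083
3. 18.82306, -148.85444
4. -25.81262, -172.71783

Point 1:
  φ: split at 2 digits → 02° and 13.4492′; 2 + 13.4492/60 = 2.224153
  N ⇒ keep positive
  Lon: degrees = first 3 digits = 52, minutes = 6.2821; 52 + 6.2821/60 = 52.104702
  E → positive
Point 2:
  φ: 59 + 2/60 + 37.2/3600 = 59.043667
  hemisphere S, so the sign is −
  λ: 17 + 41/60 + 27/3600 = 17.690833
  E → positive
Point 3:
  Latitude: 18 + 49/60 + 23/3600 = 18.823056
  N ⇒ keep positive
  Lon: 51′ + 16″ = 51.26667′; 148 + 51.26667/60 = 148.854444
  hemisphere W, so the sign is −
Point 4:
  Lat: degrees = first 2 digits = 25, minutes = 48.757; 25 + 48.757/60 = 25.812617
  S ⇒ negate
  λ: split at 3 digits → 172° and 43.07′; 172 + 43.07/60 = 172.717833
  W → negative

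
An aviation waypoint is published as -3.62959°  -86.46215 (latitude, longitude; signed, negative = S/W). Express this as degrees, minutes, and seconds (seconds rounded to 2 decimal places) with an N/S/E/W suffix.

3°37′46.52″ S, 86°27′43.74″ W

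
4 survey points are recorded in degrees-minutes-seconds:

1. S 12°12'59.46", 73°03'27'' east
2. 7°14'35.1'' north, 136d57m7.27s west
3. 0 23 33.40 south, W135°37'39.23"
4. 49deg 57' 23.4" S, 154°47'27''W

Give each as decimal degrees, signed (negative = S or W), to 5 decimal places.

1. -12.21652, 73.05750
2. 7.24308, -136.95202
3. -0.39261, -135.62756
4. -49.95650, -154.79083

Point 1:
  φ: 12° + 12/60 + 59.46/3600 = 12 + 0.200000 + 0.016517 = 12.216517
  S ⇒ negate
  Longitude: 73° + 3/60 + 27/3600 = 73 + 0.050000 + 0.007500 = 73.057500
  E ⇒ keep positive
Point 2:
  Latitude: 7° + 14/60 + 35.1/3600 = 7 + 0.233333 + 0.009750 = 7.243083
  N ⇒ keep positive
  λ: 136° + 57/60 + 7.27/3600 = 136 + 0.950000 + 0.002019 = 136.952019
  W ⇒ negate
Point 3:
  Latitude: 0° + 23/60 + 33.4/3600 = 0 + 0.383333 + 0.009278 = 0.392611
  hemisphere S, so the sign is −
  λ: 37′ + 39.23″ = 37.65383′; 135 + 37.65383/60 = 135.627564
  hemisphere W, so the sign is −
Point 4:
  φ: 49° + 57/60 + 23.4/3600 = 49 + 0.950000 + 0.006500 = 49.956500
  hemisphere S, so the sign is −
  Lon: 154° + 47/60 + 27/3600 = 154 + 0.783333 + 0.007500 = 154.790833
  W → negative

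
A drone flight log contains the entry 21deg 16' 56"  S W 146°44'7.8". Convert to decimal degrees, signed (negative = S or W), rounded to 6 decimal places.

-21.282222, -146.735500

φ: 21° + 16/60 + 56/3600 = 21 + 0.266667 + 0.015556 = 21.2822222
S ⇒ negate
Longitude: 146 + 44/60 + 7.8/3600 = 146.7355000
W → negative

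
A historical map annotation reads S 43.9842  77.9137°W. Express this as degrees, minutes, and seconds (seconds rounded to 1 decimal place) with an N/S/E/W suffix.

43°59′3.1″ S, 77°54′49.3″ W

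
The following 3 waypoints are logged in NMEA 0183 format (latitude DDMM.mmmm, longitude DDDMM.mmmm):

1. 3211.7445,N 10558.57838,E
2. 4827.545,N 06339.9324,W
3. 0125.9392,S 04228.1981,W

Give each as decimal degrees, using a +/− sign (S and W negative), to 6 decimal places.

1. 32.195742, 105.976306
2. 48.459083, -63.665540
3. -1.432320, -42.469968

Point 1:
  φ: split at 2 digits → 32° and 11.7445′; 32 + 11.7445/60 = 32.1957417
  N ⇒ keep positive
  Lon: degrees = first 3 digits = 105, minutes = 58.57838; 105 + 58.57838/60 = 105.9763063
  E → positive
Point 2:
  Latitude: split at 2 digits → 48° and 27.545′; 48 + 27.545/60 = 48.4590833
  N → positive
  Lon: degrees = first 3 digits = 63, minutes = 39.9324; 63 + 39.9324/60 = 63.6655400
  W → negative
Point 3:
  φ: split at 2 digits → 01° and 25.9392′; 1 + 25.9392/60 = 1.4323200
  S ⇒ negate
  Longitude: split at 3 digits → 042° and 28.1981′; 42 + 28.1981/60 = 42.4699683
  W ⇒ negate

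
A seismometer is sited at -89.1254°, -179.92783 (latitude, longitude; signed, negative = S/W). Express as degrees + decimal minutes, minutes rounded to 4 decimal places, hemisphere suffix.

Latitude is negative → S; |value| = 89.125400
φ: fractional part 0.125400 → 7.524000 minutes
Longitude is negative → W; |value| = 179.927830
λ: 179° + 0.927830 × 60 = 179° 55.669800′

89° 7.5240′ S, 179° 55.6698′ W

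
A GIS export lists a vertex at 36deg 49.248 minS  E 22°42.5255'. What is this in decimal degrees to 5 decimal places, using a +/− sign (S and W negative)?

-36.82080, 22.70876

Lat: 36 + 49.248/60 = 36.820800
S → negative
Longitude: 42.5255′ = 0.708758°; total 22.708758
E → positive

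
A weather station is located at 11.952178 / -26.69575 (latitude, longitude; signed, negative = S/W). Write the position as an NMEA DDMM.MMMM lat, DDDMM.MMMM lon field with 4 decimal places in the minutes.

1157.1307,N / 02641.7450,W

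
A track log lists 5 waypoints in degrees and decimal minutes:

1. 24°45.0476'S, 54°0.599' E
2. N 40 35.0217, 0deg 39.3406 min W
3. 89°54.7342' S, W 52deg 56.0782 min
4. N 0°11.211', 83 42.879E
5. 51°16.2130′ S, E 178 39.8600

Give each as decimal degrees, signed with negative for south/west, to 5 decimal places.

Point 1:
  Latitude: 45.0476′ = 0.750793°; total 24.750793
  S ⇒ negate
  Lon: 0.599′ = 0.009983°; total 54.009983
  E → positive
Point 2:
  φ: 35.0217′ = 0.583695°; total 40.583695
  N → positive
  Lon: 39.3406′ = 0.655677°; total 0.655677
  W ⇒ negate
Point 3:
  Latitude: 89 + 54.7342/60 = 89.912237
  S ⇒ negate
  Longitude: 56.0782′ = 0.934637°; total 52.934637
  W → negative
Point 4:
  Latitude: 0 + 11.211/60 = 0.186850
  N → positive
  λ: 42.879′ = 0.714650°; total 83.714650
  E → positive
Point 5:
  φ: 16.213′ = 0.270217°; total 51.270217
  hemisphere S, so the sign is −
  Longitude: 39.86′ = 0.664333°; total 178.664333
  E ⇒ keep positive

1. -24.75079, 54.00998
2. 40.58370, -0.65568
3. -89.91224, -52.93464
4. 0.18685, 83.71465
5. -51.27022, 178.66433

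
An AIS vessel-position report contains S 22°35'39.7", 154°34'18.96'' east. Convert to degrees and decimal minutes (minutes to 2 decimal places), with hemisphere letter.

22° 35.66′ S, 154° 34.32′ E

φ: 35 + 39.7/60 = 35.6617′
Longitude: 34 + 18.96/60 = 34.3160′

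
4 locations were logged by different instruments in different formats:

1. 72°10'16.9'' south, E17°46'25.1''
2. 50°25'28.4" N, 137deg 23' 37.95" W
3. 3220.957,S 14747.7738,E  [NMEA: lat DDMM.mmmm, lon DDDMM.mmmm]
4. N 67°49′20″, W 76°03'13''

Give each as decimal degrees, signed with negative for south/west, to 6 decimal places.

Point 1:
  φ: 10′ + 16.9″ = 10.28167′; 72 + 10.28167/60 = 72.1713611
  hemisphere S, so the sign is −
  Longitude: 17 + 46/60 + 25.1/3600 = 17.7736389
  E ⇒ keep positive
Point 2:
  Latitude: 25′ + 28.4″ = 25.47333′; 50 + 25.47333/60 = 50.4245556
  N → positive
  λ: 137° + 23/60 + 37.95/3600 = 137 + 0.383333 + 0.010542 = 137.3938750
  W ⇒ negate
Point 3:
  φ: split at 2 digits → 32° and 20.957′; 32 + 20.957/60 = 32.3492833
  S ⇒ negate
  λ: split at 3 digits → 147° and 47.7738′; 147 + 47.7738/60 = 147.7962300
  E → positive
Point 4:
  Latitude: 67° + 49/60 + 20/3600 = 67 + 0.816667 + 0.005556 = 67.8222222
  N → positive
  Lon: 76° + 3/60 + 13/3600 = 76 + 0.050000 + 0.003611 = 76.0536111
  hemisphere W, so the sign is −

1. -72.171361, 17.773639
2. 50.424556, -137.393875
3. -32.349283, 147.796230
4. 67.822222, -76.053611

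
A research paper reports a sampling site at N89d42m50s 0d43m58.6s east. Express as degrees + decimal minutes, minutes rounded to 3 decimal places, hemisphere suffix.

89° 42.833′ N, 0° 43.977′ E

Latitude: seconds/60 = 0.83333; minutes = 42 + 0.83333 = 42.83333
Lon: seconds/60 = 0.97667; minutes = 43 + 0.97667 = 43.97667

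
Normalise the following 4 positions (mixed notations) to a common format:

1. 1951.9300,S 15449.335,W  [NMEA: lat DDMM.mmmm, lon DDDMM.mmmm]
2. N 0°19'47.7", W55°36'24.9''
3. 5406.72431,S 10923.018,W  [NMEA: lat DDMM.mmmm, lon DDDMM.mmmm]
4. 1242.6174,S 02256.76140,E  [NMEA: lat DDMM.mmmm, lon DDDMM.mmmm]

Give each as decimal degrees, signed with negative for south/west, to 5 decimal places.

1. -19.86550, -154.82225
2. 0.32992, -55.60692
3. -54.11207, -109.38363
4. -12.71029, 22.94602

Point 1:
  Latitude: degrees = first 2 digits = 19, minutes = 51.93; 19 + 51.93/60 = 19.865500
  S → negative
  Lon: split at 3 digits → 154° and 49.335′; 154 + 49.335/60 = 154.822250
  W ⇒ negate
Point 2:
  Lat: 0 + 19/60 + 47.7/3600 = 0.329917
  N → positive
  λ: 55° + 36/60 + 24.9/3600 = 55 + 0.600000 + 0.006917 = 55.606917
  W ⇒ negate
Point 3:
  Latitude: degrees = first 2 digits = 54, minutes = 6.72431; 54 + 6.72431/60 = 54.112072
  hemisphere S, so the sign is −
  λ: degrees = first 3 digits = 109, minutes = 23.018; 109 + 23.018/60 = 109.383633
  hemisphere W, so the sign is −
Point 4:
  φ: split at 2 digits → 12° and 42.6174′; 12 + 42.6174/60 = 12.710290
  S ⇒ negate
  Lon: split at 3 digits → 022° and 56.7614′; 22 + 56.7614/60 = 22.946023
  E ⇒ keep positive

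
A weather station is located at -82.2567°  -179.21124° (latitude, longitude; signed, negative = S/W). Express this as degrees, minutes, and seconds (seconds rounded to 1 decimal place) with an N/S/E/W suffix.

Latitude is negative → S; |value| = 82.256700
Latitude: 0.256700 × 60 = 15.40200′ → 15′, remainder × 60 = 24.120″
Longitude is negative → W; |value| = 179.211240
Lon: 0.211240 × 60 = 12.67440′ → 12′, remainder × 60 = 40.464″

82°15′24.1″ S, 179°12′40.5″ W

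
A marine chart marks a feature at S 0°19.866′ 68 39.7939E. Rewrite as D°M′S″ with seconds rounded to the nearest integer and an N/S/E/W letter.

Latitude: 19.86600′ → 19′ and 0.86600 × 60 = 51.96″
λ: fractional minutes 0.79390 × 60 = 47.63″

0°19′52″ S, 68°39′48″ E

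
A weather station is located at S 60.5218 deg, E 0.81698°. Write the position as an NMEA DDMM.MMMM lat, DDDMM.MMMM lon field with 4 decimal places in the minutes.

φ: 60° + 0.521800 × 60 = 60° 31.308000′
Lon: 0° + 0.816980 × 60 = 0° 49.018800′

6031.3080,S / 00049.0188,E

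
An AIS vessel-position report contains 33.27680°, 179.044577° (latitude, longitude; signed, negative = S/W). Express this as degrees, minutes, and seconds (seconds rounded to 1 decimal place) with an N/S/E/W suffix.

Lat: 0.276800 × 60 = 16.60800′ → 16′, remainder × 60 = 36.480″
Longitude: whole degrees 179; 2.67462′ → 2′ and 40.477″

33°16′36.5″ N, 179°02′40.5″ E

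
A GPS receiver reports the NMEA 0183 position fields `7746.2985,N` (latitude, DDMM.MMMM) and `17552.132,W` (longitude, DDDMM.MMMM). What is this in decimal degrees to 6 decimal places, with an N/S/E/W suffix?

77.771642° N, 175.868867° W

Lat: degrees = first 2 digits = 77, minutes = 46.2985; 77 + 46.2985/60 = 77.7716417
λ: degrees = first 3 digits = 175, minutes = 52.132; 175 + 52.132/60 = 175.8688667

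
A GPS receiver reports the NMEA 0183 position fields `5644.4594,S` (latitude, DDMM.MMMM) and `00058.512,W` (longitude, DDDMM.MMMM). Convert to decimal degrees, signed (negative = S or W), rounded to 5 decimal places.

Lat: degrees = first 2 digits = 56, minutes = 44.4594; 56 + 44.4594/60 = 56.740990
S ⇒ negate
Lon: degrees = first 3 digits = 0, minutes = 58.512; 0 + 58.512/60 = 0.975200
W ⇒ negate

-56.74099, -0.97520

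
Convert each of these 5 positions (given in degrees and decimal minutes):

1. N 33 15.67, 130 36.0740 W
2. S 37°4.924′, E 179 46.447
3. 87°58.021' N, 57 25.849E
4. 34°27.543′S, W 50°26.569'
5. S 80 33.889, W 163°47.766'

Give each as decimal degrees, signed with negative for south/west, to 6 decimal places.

Point 1:
  Latitude: 33 + 15.67/60 = 33.2611667
  N ⇒ keep positive
  Longitude: 36.074′ = 0.601233°; total 130.6012333
  hemisphere W, so the sign is −
Point 2:
  φ: 37 + 4.924/60 = 37.0820667
  hemisphere S, so the sign is −
  Lon: 179 + 46.447/60 = 179.7741167
  E ⇒ keep positive
Point 3:
  Lat: 87 + 58.021/60 = 87.9670167
  N ⇒ keep positive
  Lon: 57 + 25.849/60 = 57.4308167
  E → positive
Point 4:
  Latitude: 27.543′ = 0.459050°; total 34.4590500
  S ⇒ negate
  Longitude: 26.569′ = 0.442817°; total 50.4428167
  W → negative
Point 5:
  Latitude: 33.889′ = 0.564817°; total 80.5648167
  S → negative
  λ: 163 + 47.766/60 = 163.7961000
  W → negative

1. 33.261167, -130.601233
2. -37.082067, 179.774117
3. 87.967017, 57.430817
4. -34.459050, -50.442817
5. -80.564817, -163.796100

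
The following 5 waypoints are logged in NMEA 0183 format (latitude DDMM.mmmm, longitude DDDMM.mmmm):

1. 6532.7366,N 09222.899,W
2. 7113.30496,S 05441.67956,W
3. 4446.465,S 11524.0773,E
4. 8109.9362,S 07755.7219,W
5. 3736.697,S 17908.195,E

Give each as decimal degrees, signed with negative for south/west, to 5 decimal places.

Point 1:
  φ: split at 2 digits → 65° and 32.7366′; 65 + 32.7366/60 = 65.545610
  N → positive
  λ: degrees = first 3 digits = 92, minutes = 22.899; 92 + 22.899/60 = 92.381650
  hemisphere W, so the sign is −
Point 2:
  φ: split at 2 digits → 71° and 13.30496′; 71 + 13.30496/60 = 71.221749
  S → negative
  Longitude: degrees = first 3 digits = 54, minutes = 41.67956; 54 + 41.67956/60 = 54.694659
  W → negative
Point 3:
  Lat: split at 2 digits → 44° and 46.465′; 44 + 46.465/60 = 44.774417
  S ⇒ negate
  Longitude: degrees = first 3 digits = 115, minutes = 24.0773; 115 + 24.0773/60 = 115.401288
  E → positive
Point 4:
  Latitude: split at 2 digits → 81° and 9.9362′; 81 + 9.9362/60 = 81.165603
  S → negative
  λ: split at 3 digits → 077° and 55.7219′; 77 + 55.7219/60 = 77.928698
  W ⇒ negate
Point 5:
  Lat: split at 2 digits → 37° and 36.697′; 37 + 36.697/60 = 37.611617
  S ⇒ negate
  λ: split at 3 digits → 179° and 8.195′; 179 + 8.195/60 = 179.136583
  E ⇒ keep positive

1. 65.54561, -92.38165
2. -71.22175, -54.69466
3. -44.77442, 115.40129
4. -81.16560, -77.92870
5. -37.61162, 179.13658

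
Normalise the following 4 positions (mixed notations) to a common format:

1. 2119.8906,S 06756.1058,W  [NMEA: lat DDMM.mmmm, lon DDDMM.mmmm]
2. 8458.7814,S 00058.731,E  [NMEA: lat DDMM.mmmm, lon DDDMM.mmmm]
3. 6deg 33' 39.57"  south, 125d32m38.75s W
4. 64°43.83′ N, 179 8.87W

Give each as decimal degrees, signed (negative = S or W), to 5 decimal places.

1. -21.33151, -67.93510
2. -84.97969, 0.97885
3. -6.56099, -125.54410
4. 64.73050, -179.14783

Point 1:
  Lat: degrees = first 2 digits = 21, minutes = 19.8906; 21 + 19.8906/60 = 21.331510
  S → negative
  Lon: split at 3 digits → 067° and 56.1058′; 67 + 56.1058/60 = 67.935097
  W → negative
Point 2:
  Lat: split at 2 digits → 84° and 58.7814′; 84 + 58.7814/60 = 84.979690
  S ⇒ negate
  Lon: degrees = first 3 digits = 0, minutes = 58.731; 0 + 58.731/60 = 0.978850
  E ⇒ keep positive
Point 3:
  φ: 6° + 33/60 + 39.57/3600 = 6 + 0.550000 + 0.010992 = 6.560992
  hemisphere S, so the sign is −
  Longitude: 125 + 32/60 + 38.75/3600 = 125.544097
  hemisphere W, so the sign is −
Point 4:
  Latitude: 64 + 43.83/60 = 64.730500
  N → positive
  Lon: 179 + 8.87/60 = 179.147833
  W ⇒ negate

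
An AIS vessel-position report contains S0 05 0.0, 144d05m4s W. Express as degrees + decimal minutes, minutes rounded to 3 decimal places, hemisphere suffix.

0° 5.000′ S, 144° 5.067′ W

Lat: 5 + 0/60 = 5.00000′
Lon: 5 + 4/60 = 5.06667′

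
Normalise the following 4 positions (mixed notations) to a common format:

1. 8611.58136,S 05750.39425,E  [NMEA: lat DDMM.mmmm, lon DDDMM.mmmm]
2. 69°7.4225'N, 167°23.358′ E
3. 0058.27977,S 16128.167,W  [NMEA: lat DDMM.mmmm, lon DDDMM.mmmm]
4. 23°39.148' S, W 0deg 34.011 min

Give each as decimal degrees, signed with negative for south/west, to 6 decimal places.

Point 1:
  φ: split at 2 digits → 86° and 11.58136′; 86 + 11.58136/60 = 86.1930227
  S ⇒ negate
  λ: split at 3 digits → 057° and 50.39425′; 57 + 50.39425/60 = 57.8399042
  E → positive
Point 2:
  φ: 7.4225′ = 0.123708°; total 69.1237083
  N ⇒ keep positive
  Lon: 167 + 23.358/60 = 167.3893000
  E ⇒ keep positive
Point 3:
  Latitude: split at 2 digits → 00° and 58.27977′; 0 + 58.27977/60 = 0.9713295
  S ⇒ negate
  Lon: degrees = first 3 digits = 161, minutes = 28.167; 161 + 28.167/60 = 161.4694500
  W → negative
Point 4:
  Lat: 39.148′ = 0.652467°; total 23.6524667
  S → negative
  Longitude: 34.011′ = 0.566850°; total 0.5668500
  W ⇒ negate

1. -86.193023, 57.839904
2. 69.123708, 167.389300
3. -0.971330, -161.469450
4. -23.652467, -0.566850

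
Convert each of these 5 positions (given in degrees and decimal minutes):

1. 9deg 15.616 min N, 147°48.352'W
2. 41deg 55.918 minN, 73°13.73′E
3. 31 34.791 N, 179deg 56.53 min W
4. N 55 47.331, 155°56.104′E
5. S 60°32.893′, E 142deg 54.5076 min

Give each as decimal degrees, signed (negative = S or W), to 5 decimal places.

1. 9.26027, -147.80587
2. 41.93197, 73.22883
3. 31.57985, -179.94217
4. 55.78885, 155.93507
5. -60.54822, 142.90846

Point 1:
  Lat: 9 + 15.616/60 = 9.260267
  N → positive
  Lon: 48.352′ = 0.805867°; total 147.805867
  hemisphere W, so the sign is −
Point 2:
  Lat: 41 + 55.918/60 = 41.931967
  N ⇒ keep positive
  Longitude: 13.73′ = 0.228833°; total 73.228833
  E → positive
Point 3:
  φ: 31 + 34.791/60 = 31.579850
  N → positive
  Longitude: 179 + 56.53/60 = 179.942167
  W → negative
Point 4:
  Lat: 55 + 47.331/60 = 55.788850
  N → positive
  Longitude: 56.104′ = 0.935067°; total 155.935067
  E → positive
Point 5:
  Lat: 60 + 32.893/60 = 60.548217
  S → negative
  λ: 54.5076′ = 0.908460°; total 142.908460
  E → positive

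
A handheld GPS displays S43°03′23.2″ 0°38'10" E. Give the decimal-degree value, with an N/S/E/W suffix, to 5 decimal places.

43.05644° S, 0.63611° E

φ: 3′ + 23.2″ = 3.38667′; 43 + 3.38667/60 = 43.056444
λ: 0° + 38/60 + 10/3600 = 0 + 0.633333 + 0.002778 = 0.636111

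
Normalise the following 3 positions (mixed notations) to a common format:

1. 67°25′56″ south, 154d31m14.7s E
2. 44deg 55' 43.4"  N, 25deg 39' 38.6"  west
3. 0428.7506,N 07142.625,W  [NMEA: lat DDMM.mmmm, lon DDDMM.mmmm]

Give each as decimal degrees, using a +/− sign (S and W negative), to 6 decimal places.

1. -67.432222, 154.520750
2. 44.928722, -25.660722
3. 4.479177, -71.710417

Point 1:
  φ: 67° + 25/60 + 56/3600 = 67 + 0.416667 + 0.015556 = 67.4322222
  S → negative
  λ: 31′ + 14.7″ = 31.24500′; 154 + 31.24500/60 = 154.5207500
  E → positive
Point 2:
  Latitude: 44° + 55/60 + 43.4/3600 = 44 + 0.916667 + 0.012056 = 44.9287222
  N ⇒ keep positive
  Lon: 39′ + 38.6″ = 39.64333′; 25 + 39.64333/60 = 25.6607222
  W → negative
Point 3:
  φ: degrees = first 2 digits = 4, minutes = 28.7506; 4 + 28.7506/60 = 4.4791767
  N → positive
  Lon: split at 3 digits → 071° and 42.625′; 71 + 42.625/60 = 71.7104167
  W ⇒ negate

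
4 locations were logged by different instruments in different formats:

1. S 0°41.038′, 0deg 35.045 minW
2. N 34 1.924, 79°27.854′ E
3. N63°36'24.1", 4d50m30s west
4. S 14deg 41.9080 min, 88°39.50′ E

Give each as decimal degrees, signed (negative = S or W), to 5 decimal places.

1. -0.68397, -0.58408
2. 34.03207, 79.46423
3. 63.60669, -4.84167
4. -14.69847, 88.65833

Point 1:
  φ: 41.038′ = 0.683967°; total 0.683967
  hemisphere S, so the sign is −
  λ: 35.045′ = 0.584083°; total 0.584083
  W ⇒ negate
Point 2:
  Latitude: 1.924′ = 0.032067°; total 34.032067
  N → positive
  Longitude: 79 + 27.854/60 = 79.464233
  E ⇒ keep positive
Point 3:
  Lat: 36′ + 24.1″ = 36.40167′; 63 + 36.40167/60 = 63.606694
  N → positive
  Lon: 4 + 50/60 + 30/3600 = 4.841667
  W ⇒ negate
Point 4:
  Latitude: 14 + 41.908/60 = 14.698467
  S ⇒ negate
  λ: 39.5′ = 0.658333°; total 88.658333
  E ⇒ keep positive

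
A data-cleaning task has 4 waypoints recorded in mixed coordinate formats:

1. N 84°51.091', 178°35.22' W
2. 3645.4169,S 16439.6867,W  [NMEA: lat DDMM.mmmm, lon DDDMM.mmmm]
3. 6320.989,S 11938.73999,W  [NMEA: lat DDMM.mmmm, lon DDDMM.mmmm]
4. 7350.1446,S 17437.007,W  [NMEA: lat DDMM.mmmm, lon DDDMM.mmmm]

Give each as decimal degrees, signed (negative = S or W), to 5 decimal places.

1. 84.85152, -178.58700
2. -36.75695, -164.66145
3. -63.34982, -119.64567
4. -73.83574, -174.61678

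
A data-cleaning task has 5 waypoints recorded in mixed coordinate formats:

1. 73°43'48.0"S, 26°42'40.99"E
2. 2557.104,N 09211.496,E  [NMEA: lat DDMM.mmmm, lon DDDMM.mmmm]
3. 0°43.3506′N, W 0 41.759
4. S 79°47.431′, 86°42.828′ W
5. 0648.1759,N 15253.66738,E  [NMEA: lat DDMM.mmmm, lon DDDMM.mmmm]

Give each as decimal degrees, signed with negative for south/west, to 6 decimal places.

1. -73.730000, 26.711386
2. 25.951733, 92.191600
3. 0.722510, -0.695983
4. -79.790517, -86.713800
5. 6.802932, 152.894456

Point 1:
  φ: 73 + 43/60 + 48/3600 = 73.7300000
  S → negative
  λ: 42′ + 40.99″ = 42.68317′; 26 + 42.68317/60 = 26.7113861
  E ⇒ keep positive
Point 2:
  Latitude: degrees = first 2 digits = 25, minutes = 57.104; 25 + 57.104/60 = 25.9517333
  N → positive
  Longitude: split at 3 digits → 092° and 11.496′; 92 + 11.496/60 = 92.1916000
  E ⇒ keep positive
Point 3:
  Latitude: 0 + 43.3506/60 = 0.7225100
  N ⇒ keep positive
  Longitude: 41.759′ = 0.695983°; total 0.6959833
  hemisphere W, so the sign is −
Point 4:
  Lat: 79 + 47.431/60 = 79.7905167
  S → negative
  λ: 42.828′ = 0.713800°; total 86.7138000
  hemisphere W, so the sign is −
Point 5:
  Lat: split at 2 digits → 06° and 48.1759′; 6 + 48.1759/60 = 6.8029317
  N → positive
  Longitude: degrees = first 3 digits = 152, minutes = 53.66738; 152 + 53.66738/60 = 152.8944563
  E ⇒ keep positive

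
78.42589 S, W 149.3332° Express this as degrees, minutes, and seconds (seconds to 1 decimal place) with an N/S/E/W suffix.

φ: 0.425890 × 60 = 25.55340′ → 25′, remainder × 60 = 33.204″
Lon: whole degrees 149; 19.99200′ → 19′ and 59.520″

78°25′33.2″ S, 149°19′59.5″ W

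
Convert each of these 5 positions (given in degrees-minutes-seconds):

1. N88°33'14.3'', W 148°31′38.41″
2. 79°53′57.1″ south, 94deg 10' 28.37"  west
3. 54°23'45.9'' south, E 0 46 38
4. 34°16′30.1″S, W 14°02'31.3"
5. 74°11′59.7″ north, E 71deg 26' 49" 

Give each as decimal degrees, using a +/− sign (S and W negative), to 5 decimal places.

1. 88.55397, -148.52734
2. -79.89919, -94.17455
3. -54.39608, 0.77722
4. -34.27503, -14.04203
5. 74.19992, 71.44694

Point 1:
  φ: 88° + 33/60 + 14.3/3600 = 88 + 0.550000 + 0.003972 = 88.553972
  N ⇒ keep positive
  λ: 31′ + 38.41″ = 31.64017′; 148 + 31.64017/60 = 148.527336
  W ⇒ negate
Point 2:
  Latitude: 53′ + 57.1″ = 53.95167′; 79 + 53.95167/60 = 79.899194
  S → negative
  Longitude: 10′ + 28.37″ = 10.47283′; 94 + 10.47283/60 = 94.174547
  hemisphere W, so the sign is −
Point 3:
  Lat: 23′ + 45.9″ = 23.76500′; 54 + 23.76500/60 = 54.396083
  hemisphere S, so the sign is −
  Longitude: 0 + 46/60 + 38/3600 = 0.777222
  E ⇒ keep positive
Point 4:
  φ: 34° + 16/60 + 30.1/3600 = 34 + 0.266667 + 0.008361 = 34.275028
  S ⇒ negate
  Lon: 14 + 2/60 + 31.3/3600 = 14.042028
  W ⇒ negate
Point 5:
  Latitude: 74° + 11/60 + 59.7/3600 = 74 + 0.183333 + 0.016583 = 74.199917
  N → positive
  Lon: 71 + 26/60 + 49/3600 = 71.446944
  E ⇒ keep positive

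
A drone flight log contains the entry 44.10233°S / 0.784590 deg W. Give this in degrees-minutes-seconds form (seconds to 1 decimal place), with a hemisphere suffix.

44°06′8.4″ S, 0°47′4.5″ W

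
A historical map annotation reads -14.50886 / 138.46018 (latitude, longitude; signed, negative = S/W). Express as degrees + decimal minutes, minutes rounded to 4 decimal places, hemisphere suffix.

14° 30.5316′ S, 138° 27.6108′ E

Latitude is negative → S; |value| = 14.508860
Lat: fractional part 0.508860 → 30.531600 minutes
λ: minutes = (138.460180 − 138) × 60 = 27.610800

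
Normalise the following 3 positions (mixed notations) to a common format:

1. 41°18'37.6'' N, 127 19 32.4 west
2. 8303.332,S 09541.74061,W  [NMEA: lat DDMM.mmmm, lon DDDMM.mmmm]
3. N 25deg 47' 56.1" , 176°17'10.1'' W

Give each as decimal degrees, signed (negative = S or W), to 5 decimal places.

1. 41.31044, -127.32567
2. -83.05553, -95.69568
3. 25.79892, -176.28614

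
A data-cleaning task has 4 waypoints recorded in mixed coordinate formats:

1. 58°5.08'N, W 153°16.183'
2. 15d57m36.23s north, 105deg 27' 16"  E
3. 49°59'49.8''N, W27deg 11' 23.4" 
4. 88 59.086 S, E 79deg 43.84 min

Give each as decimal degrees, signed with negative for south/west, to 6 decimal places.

1. 58.084667, -153.269717
2. 15.960064, 105.454444
3. 49.997167, -27.189833
4. -88.984767, 79.730667

Point 1:
  φ: 5.08′ = 0.084667°; total 58.0846667
  N → positive
  Lon: 16.183′ = 0.269717°; total 153.2697167
  W → negative
Point 2:
  Lat: 57′ + 36.23″ = 57.60383′; 15 + 57.60383/60 = 15.9600639
  N → positive
  Longitude: 105 + 27/60 + 16/3600 = 105.4544444
  E → positive
Point 3:
  φ: 59′ + 49.8″ = 59.83000′; 49 + 59.83000/60 = 49.9971667
  N ⇒ keep positive
  Longitude: 27 + 11/60 + 23.4/3600 = 27.1898333
  W → negative
Point 4:
  Lat: 59.086′ = 0.984767°; total 88.9847667
  S ⇒ negate
  Longitude: 79 + 43.84/60 = 79.7306667
  E ⇒ keep positive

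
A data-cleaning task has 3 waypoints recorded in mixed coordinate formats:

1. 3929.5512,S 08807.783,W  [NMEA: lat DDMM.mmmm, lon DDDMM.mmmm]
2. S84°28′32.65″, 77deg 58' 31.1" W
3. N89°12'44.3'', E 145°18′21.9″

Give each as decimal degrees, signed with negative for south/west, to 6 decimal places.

1. -39.492520, -88.129717
2. -84.475736, -77.975306
3. 89.212306, 145.306083

Point 1:
  Lat: split at 2 digits → 39° and 29.5512′; 39 + 29.5512/60 = 39.4925200
  S ⇒ negate
  Longitude: degrees = first 3 digits = 88, minutes = 7.783; 88 + 7.783/60 = 88.1297167
  hemisphere W, so the sign is −
Point 2:
  Latitude: 28′ + 32.65″ = 28.54417′; 84 + 28.54417/60 = 84.4757361
  S ⇒ negate
  λ: 77 + 58/60 + 31.1/3600 = 77.9753056
  W ⇒ negate
Point 3:
  φ: 12′ + 44.3″ = 12.73833′; 89 + 12.73833/60 = 89.2123056
  N ⇒ keep positive
  Lon: 18′ + 21.9″ = 18.36500′; 145 + 18.36500/60 = 145.3060833
  E ⇒ keep positive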